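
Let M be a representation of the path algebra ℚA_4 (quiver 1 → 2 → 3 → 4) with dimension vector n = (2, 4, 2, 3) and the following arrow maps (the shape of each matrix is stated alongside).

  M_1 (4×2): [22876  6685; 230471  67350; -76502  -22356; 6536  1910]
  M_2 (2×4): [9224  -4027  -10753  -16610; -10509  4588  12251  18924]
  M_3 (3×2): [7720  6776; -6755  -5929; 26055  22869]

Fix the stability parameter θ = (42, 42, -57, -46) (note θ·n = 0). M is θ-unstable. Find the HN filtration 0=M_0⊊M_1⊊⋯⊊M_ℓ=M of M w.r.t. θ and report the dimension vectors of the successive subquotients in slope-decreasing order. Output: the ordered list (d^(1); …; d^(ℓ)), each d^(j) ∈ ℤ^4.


Via rank(M_{q-1}∘⋯∘M_p): M ≅ I[1,3], I[1,4], I[2,2]^2, I[4,4]^2.
μ_θ-semistable layers: μ^(1)=42; μ^(2)=9; μ^(3)=-19/4; μ^(4)=-46

((0, 2, 0, 0); (1, 1, 1, 0); (1, 1, 1, 1); (0, 0, 0, 2))


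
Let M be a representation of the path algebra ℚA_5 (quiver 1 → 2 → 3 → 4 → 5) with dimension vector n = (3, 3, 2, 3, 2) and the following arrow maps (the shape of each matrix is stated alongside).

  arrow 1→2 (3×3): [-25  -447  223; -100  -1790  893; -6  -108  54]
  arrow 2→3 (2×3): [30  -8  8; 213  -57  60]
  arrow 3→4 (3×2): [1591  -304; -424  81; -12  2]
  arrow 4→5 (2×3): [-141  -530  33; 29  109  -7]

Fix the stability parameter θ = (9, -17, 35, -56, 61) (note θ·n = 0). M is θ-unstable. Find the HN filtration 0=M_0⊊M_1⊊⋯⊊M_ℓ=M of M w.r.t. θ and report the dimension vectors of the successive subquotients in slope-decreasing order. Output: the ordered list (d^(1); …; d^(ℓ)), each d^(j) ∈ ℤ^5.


Via rank(M_{q-1}∘⋯∘M_p): M ≅ I[1,2], I[1,5]^2, I[4,4].
μ_θ-semistable layers: μ^(1)=61; μ^(2)=-4; μ^(3)=-29/4; μ^(4)=-56

((0, 0, 0, 0, 2); (1, 1, 0, 0, 0); (2, 2, 2, 2, 0); (0, 0, 0, 1, 0))


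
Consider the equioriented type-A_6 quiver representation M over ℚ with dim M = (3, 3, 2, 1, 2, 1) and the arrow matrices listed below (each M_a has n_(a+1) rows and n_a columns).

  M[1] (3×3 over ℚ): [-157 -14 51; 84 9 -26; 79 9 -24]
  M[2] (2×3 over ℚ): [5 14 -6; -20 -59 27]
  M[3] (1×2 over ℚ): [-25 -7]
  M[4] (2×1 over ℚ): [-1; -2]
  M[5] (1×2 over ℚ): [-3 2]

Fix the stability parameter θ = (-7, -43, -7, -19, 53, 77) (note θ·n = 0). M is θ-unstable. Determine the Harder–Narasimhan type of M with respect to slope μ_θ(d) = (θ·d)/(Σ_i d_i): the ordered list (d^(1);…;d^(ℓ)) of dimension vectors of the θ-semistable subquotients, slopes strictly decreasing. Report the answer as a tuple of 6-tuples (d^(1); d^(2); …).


Via rank(M_{q-1}∘⋯∘M_p): M ≅ I[1,2], I[1,3], I[1,6], I[5,5].
μ_θ-semistable layers: μ^(1)=77; μ^(2)=53; μ^(3)=-7; μ^(4)=-13; μ^(5)=-25

((0, 0, 0, 0, 0, 1); (0, 0, 0, 0, 2, 0); (0, 0, 1, 0, 0, 0); (0, 0, 1, 1, 0, 0); (3, 3, 0, 0, 0, 0))


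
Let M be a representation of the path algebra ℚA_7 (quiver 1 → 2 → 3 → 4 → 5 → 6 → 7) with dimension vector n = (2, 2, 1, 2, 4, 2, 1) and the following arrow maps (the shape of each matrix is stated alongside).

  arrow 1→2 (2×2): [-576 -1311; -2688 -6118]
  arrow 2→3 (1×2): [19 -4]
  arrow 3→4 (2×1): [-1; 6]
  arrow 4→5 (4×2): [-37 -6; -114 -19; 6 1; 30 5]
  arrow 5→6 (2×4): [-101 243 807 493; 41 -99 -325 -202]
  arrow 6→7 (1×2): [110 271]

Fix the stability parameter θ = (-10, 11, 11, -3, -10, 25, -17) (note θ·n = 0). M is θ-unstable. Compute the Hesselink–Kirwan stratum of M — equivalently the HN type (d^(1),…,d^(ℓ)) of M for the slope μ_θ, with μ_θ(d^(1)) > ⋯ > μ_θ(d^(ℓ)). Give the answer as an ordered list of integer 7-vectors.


Via rank(M_{q-1}∘⋯∘M_p): M ≅ I[1,1], I[1,7], I[2,2], I[4,6], I[5,5]^2.
μ_θ-semistable layers: μ^(1)=25; μ^(2)=11; μ^(3)=4; μ^(4)=9/4; μ^(5)=-13/2; μ^(6)=-10

((0, 0, 0, 0, 0, 1, 0); (0, 1, 0, 0, 0, 0, 0); (0, 0, 0, 0, 0, 1, 1); (0, 1, 1, 1, 1, 0, 0); (0, 0, 0, 1, 1, 0, 0); (2, 0, 0, 0, 2, 0, 0))


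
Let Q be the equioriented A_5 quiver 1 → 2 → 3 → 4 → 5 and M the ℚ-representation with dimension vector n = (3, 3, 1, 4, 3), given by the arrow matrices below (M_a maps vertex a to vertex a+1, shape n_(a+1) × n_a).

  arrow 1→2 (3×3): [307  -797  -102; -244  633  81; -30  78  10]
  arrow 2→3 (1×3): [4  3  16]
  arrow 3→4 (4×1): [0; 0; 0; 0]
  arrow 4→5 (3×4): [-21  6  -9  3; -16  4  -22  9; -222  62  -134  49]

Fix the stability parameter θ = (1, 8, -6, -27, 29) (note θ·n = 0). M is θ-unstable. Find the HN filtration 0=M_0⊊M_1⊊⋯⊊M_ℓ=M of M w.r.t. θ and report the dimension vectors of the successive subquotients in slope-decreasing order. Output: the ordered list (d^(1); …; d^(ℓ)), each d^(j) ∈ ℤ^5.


Via rank(M_{q-1}∘⋯∘M_p): M ≅ I[1,2]^2, I[1,3], I[4,4], I[4,5]^3.
μ_θ-semistable layers: μ^(1)=29; μ^(2)=8; μ^(3)=1; μ^(4)=-27

((0, 0, 0, 0, 3); (0, 2, 0, 0, 0); (3, 1, 1, 0, 0); (0, 0, 0, 4, 0))


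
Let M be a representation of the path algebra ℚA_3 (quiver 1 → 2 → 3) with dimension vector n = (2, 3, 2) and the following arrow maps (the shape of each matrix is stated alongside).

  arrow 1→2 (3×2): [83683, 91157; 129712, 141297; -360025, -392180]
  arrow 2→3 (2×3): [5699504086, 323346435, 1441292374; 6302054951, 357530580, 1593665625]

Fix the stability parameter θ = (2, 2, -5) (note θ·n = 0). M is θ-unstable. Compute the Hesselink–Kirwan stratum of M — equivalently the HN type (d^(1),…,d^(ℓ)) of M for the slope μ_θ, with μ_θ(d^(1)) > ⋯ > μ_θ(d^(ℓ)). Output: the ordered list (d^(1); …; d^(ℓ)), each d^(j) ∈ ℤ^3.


Via rank(M_{q-1}∘⋯∘M_p): M ≅ I[1,2], I[1,3], I[2,3].
μ_θ-semistable layers: μ^(1)=2; μ^(2)=-1/3; μ^(3)=-3/2

((1, 1, 0); (1, 1, 1); (0, 1, 1))


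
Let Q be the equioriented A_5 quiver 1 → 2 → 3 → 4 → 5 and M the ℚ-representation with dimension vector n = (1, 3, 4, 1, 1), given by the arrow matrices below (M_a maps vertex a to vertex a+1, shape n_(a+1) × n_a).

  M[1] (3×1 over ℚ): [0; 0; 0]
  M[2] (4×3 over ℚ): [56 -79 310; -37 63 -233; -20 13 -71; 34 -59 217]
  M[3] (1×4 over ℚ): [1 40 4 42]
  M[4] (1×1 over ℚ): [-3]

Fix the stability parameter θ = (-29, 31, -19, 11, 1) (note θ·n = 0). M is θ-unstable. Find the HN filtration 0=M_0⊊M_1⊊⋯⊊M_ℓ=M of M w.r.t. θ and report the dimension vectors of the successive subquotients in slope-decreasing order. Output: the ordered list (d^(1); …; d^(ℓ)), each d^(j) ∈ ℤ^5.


Barcode: M ≅ I[1,1], I[2,3]^2, I[2,5], I[3,3]. HN layers by μ_θ (3 steps, strictly decreasing):
  μ^(1)=6; μ^(2)=-19; μ^(3)=-29

((0, 3, 3, 1, 1); (0, 0, 1, 0, 0); (1, 0, 0, 0, 0))


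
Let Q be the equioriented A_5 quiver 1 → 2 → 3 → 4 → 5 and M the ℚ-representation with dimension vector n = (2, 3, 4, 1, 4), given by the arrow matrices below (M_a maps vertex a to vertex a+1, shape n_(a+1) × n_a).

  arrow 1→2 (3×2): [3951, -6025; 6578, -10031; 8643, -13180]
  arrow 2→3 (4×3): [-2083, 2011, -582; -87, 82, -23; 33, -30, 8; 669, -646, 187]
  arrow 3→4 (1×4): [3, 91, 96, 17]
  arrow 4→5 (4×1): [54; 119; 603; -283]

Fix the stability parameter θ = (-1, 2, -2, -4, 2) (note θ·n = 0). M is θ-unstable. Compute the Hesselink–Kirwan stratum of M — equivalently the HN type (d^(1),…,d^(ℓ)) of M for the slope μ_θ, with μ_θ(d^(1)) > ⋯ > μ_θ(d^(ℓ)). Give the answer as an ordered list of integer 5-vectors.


Via rank(M_{q-1}∘⋯∘M_p): M ≅ I[1,3], I[1,5], I[2,3], I[3,3], I[5,5]^3.
μ_θ-semistable layers: μ^(1)=2; μ^(2)=0; μ^(3)=-1; μ^(4)=-5/4; μ^(5)=-2

((0, 0, 0, 0, 4); (0, 2, 2, 0, 0); (1, 0, 0, 0, 0); (1, 1, 1, 1, 0); (0, 0, 1, 0, 0))


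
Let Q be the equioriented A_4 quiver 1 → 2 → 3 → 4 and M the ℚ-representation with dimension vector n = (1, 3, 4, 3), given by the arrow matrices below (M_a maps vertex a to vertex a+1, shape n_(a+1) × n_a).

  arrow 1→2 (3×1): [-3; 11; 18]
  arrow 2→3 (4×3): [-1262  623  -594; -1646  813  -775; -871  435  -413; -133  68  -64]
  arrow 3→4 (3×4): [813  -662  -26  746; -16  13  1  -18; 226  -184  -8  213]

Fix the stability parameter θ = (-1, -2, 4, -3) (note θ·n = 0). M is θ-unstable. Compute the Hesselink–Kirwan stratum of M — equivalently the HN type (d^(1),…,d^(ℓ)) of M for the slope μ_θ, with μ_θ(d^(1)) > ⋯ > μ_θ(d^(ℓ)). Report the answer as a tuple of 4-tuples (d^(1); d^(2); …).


Via rank(M_{q-1}∘⋯∘M_p): M ≅ I[1,4], I[2,4]^2, I[3,3].
μ_θ-semistable layers: μ^(1)=4; μ^(2)=1/2; μ^(3)=-3/2; μ^(4)=-2

((0, 0, 1, 0); (0, 0, 3, 3); (1, 1, 0, 0); (0, 2, 0, 0))


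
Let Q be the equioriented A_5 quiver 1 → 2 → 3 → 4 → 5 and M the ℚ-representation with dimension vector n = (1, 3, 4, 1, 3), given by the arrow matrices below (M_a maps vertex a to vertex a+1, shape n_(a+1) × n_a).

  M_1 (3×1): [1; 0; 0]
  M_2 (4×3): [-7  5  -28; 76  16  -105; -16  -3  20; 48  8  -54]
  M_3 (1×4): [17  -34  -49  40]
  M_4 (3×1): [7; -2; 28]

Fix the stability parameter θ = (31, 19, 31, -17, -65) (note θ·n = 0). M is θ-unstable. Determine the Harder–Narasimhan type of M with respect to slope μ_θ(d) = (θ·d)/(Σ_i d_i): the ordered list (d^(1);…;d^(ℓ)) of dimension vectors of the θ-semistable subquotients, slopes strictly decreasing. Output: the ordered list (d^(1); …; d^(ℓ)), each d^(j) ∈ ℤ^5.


Via rank(M_{q-1}∘⋯∘M_p): M ≅ I[1,5], I[2,3]^2, I[3,3], I[5,5]^2.
μ_θ-semistable layers: μ^(1)=31; μ^(2)=19; μ^(3)=-1/5; μ^(4)=-65

((0, 0, 3, 0, 0); (0, 2, 0, 0, 0); (1, 1, 1, 1, 1); (0, 0, 0, 0, 2))


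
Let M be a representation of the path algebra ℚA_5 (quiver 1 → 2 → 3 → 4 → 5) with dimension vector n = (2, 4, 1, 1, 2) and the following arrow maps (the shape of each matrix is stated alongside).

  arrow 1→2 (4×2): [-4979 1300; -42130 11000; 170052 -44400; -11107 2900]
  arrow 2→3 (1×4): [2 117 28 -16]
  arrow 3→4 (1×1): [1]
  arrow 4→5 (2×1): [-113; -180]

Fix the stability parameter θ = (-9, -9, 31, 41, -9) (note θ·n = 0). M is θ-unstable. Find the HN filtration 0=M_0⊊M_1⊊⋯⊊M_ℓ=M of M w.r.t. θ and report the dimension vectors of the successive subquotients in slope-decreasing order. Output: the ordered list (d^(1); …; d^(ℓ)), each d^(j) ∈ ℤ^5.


Barcode: M ≅ I[1,1], I[1,2], I[2,2]^2, I[2,5], I[5,5]. HN layers by μ_θ (2 steps, strictly decreasing):
  μ^(1)=21; μ^(2)=-9

((0, 0, 1, 1, 1); (2, 4, 0, 0, 1))


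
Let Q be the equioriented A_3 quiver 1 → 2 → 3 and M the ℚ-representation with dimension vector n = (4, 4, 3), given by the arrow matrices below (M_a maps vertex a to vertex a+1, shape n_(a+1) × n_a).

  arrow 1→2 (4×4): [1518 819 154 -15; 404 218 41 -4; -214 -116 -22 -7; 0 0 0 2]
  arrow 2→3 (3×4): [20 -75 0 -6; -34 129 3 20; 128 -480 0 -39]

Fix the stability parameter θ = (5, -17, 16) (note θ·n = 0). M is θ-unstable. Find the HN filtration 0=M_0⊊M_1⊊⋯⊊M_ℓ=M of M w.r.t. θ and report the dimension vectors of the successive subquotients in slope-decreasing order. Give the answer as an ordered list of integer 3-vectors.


Interval decomposition of M: I[1,2], I[1,3]^3.
HN type (ℓ=2): μ^(1)=16; μ^(2)=-6

((0, 0, 3); (4, 4, 0))


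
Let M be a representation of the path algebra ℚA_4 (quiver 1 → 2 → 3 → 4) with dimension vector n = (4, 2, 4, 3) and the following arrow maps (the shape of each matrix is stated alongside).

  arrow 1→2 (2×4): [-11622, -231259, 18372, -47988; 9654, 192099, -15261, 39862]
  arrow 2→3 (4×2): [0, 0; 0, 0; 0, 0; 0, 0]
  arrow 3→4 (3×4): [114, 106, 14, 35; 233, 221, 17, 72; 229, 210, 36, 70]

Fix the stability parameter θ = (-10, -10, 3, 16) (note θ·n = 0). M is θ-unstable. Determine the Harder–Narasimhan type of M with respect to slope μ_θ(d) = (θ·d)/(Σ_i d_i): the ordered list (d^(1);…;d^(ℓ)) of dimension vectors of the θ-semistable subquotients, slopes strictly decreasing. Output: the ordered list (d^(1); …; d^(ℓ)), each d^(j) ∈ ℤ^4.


Via rank(M_{q-1}∘⋯∘M_p): M ≅ I[1,1]^2, I[1,2]^2, I[3,3], I[3,4]^3.
μ_θ-semistable layers: μ^(1)=16; μ^(2)=3; μ^(3)=-10

((0, 0, 0, 3); (0, 0, 4, 0); (4, 2, 0, 0))


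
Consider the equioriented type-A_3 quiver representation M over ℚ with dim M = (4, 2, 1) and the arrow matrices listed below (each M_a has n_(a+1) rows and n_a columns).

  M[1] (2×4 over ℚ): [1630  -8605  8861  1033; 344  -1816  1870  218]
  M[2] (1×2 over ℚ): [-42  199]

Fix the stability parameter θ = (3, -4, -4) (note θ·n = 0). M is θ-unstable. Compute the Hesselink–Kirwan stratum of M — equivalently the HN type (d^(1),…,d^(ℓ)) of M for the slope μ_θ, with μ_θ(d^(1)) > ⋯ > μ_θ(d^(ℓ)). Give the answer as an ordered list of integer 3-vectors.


Via rank(M_{q-1}∘⋯∘M_p): M ≅ I[1,1]^2, I[1,2], I[1,3].
μ_θ-semistable layers: μ^(1)=3; μ^(2)=-1/2; μ^(3)=-5/3

((2, 0, 0); (1, 1, 0); (1, 1, 1))


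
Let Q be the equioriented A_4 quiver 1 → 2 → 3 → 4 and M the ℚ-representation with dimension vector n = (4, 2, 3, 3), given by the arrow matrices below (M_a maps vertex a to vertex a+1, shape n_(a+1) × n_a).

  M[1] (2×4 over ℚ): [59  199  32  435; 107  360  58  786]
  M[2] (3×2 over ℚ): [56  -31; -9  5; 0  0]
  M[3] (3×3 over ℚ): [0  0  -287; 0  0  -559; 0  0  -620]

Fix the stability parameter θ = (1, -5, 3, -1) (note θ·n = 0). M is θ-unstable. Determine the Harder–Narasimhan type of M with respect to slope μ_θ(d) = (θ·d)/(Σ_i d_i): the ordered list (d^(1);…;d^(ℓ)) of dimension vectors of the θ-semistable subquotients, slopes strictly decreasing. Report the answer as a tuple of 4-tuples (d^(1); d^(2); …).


Barcode: M ≅ I[1,1]^2, I[1,3]^2, I[3,4], I[4,4]^2. HN layers by μ_θ (4 steps, strictly decreasing):
  μ^(1)=3; μ^(2)=1; μ^(3)=-1; μ^(4)=-2

((0, 0, 2, 0); (2, 0, 1, 1); (0, 0, 0, 2); (2, 2, 0, 0))


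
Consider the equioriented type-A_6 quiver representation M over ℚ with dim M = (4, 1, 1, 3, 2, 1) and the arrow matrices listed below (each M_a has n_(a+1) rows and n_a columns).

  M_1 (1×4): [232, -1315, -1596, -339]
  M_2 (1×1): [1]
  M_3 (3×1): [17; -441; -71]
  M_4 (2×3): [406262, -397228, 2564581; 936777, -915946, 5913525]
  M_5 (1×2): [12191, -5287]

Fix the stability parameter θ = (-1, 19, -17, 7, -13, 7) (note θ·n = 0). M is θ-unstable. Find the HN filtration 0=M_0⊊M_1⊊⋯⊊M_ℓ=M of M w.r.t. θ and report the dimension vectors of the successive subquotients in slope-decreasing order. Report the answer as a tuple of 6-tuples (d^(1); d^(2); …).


Barcode: M ≅ I[1,1]^3, I[1,6], I[4,4], I[4,5]. HN layers by μ_θ (3 steps, strictly decreasing):
  μ^(1)=7; μ^(2)=-1; μ^(3)=-3

((0, 0, 0, 1, 0, 1); (4, 1, 1, 1, 1, 0); (0, 0, 0, 1, 1, 0))


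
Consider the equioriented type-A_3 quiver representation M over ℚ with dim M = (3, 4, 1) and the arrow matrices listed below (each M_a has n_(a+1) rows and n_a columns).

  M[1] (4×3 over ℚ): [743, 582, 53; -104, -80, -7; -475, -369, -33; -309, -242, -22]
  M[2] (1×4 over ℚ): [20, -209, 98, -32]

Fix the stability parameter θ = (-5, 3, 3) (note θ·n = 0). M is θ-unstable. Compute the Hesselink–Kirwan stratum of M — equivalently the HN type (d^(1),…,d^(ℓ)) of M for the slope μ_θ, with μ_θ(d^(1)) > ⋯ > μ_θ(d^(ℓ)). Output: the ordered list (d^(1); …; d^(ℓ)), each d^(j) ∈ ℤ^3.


Interval decomposition of M: I[1,2]^2, I[1,3], I[2,2].
HN type (ℓ=2): μ^(1)=3; μ^(2)=-5

((0, 4, 1); (3, 0, 0))


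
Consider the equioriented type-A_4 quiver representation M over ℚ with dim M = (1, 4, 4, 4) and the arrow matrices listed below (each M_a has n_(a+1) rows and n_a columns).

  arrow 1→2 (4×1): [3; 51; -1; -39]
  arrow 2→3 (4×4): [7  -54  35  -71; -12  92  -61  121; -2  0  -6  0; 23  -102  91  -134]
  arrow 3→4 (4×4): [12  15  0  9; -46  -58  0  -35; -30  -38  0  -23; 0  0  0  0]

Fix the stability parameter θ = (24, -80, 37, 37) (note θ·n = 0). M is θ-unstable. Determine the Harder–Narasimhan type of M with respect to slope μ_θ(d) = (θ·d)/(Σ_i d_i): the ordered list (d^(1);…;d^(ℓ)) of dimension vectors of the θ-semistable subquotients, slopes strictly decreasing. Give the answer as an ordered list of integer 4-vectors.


Barcode: M ≅ I[1,3], I[2,3], I[2,4]^2, I[4,4]^2. HN layers by μ_θ (3 steps, strictly decreasing):
  μ^(1)=37; μ^(2)=-28; μ^(3)=-80

((0, 0, 4, 4); (1, 1, 0, 0); (0, 3, 0, 0))


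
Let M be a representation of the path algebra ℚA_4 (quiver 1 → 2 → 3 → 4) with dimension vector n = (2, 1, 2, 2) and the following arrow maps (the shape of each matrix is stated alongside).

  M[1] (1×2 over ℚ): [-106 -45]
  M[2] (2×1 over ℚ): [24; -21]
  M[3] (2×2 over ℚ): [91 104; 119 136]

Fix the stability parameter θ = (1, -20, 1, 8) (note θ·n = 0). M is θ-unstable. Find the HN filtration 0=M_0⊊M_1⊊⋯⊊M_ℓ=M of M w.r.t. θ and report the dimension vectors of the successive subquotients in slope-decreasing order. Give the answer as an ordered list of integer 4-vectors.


Interval decomposition of M: I[1,1], I[1,3], I[3,4], I[4,4].
HN type (ℓ=3): μ^(1)=8; μ^(2)=1; μ^(3)=-19/2

((0, 0, 0, 2); (1, 0, 2, 0); (1, 1, 0, 0))


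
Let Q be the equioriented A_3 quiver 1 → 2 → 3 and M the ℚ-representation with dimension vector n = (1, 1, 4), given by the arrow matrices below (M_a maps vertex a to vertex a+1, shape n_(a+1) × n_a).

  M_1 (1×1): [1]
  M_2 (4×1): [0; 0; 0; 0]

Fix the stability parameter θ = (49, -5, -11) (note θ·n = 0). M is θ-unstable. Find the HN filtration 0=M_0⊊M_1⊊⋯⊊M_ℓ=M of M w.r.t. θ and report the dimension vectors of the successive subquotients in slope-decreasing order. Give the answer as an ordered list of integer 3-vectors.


Via rank(M_{q-1}∘⋯∘M_p): M ≅ I[1,2], I[3,3]^4.
μ_θ-semistable layers: μ^(1)=22; μ^(2)=-11

((1, 1, 0); (0, 0, 4))


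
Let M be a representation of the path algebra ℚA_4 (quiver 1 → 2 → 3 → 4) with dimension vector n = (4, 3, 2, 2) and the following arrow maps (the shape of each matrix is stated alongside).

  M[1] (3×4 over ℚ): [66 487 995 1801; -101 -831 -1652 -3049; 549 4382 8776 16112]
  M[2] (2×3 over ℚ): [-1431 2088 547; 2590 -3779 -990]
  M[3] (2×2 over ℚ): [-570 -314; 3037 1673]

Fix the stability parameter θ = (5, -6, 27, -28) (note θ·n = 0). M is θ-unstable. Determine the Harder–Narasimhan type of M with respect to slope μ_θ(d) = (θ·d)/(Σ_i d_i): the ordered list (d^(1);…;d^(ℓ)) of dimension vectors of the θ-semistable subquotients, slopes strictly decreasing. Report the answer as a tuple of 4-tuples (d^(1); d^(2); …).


Interval decomposition of M: I[1,1], I[1,2], I[1,4]^2.
HN type (ℓ=2): μ^(1)=5; μ^(2)=-1/2

((1, 0, 0, 0); (3, 3, 2, 2))


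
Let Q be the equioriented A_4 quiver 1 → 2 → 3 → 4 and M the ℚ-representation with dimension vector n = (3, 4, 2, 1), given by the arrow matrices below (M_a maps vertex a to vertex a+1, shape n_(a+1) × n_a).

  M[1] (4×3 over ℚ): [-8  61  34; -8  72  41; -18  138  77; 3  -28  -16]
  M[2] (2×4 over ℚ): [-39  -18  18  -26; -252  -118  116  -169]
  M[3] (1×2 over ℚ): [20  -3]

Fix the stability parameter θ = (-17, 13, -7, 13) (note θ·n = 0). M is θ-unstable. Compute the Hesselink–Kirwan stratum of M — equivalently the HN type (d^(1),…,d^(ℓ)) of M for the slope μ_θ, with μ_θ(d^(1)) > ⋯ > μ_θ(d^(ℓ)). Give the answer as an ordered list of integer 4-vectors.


Via rank(M_{q-1}∘⋯∘M_p): M ≅ I[1,2], I[1,3], I[1,4], I[2,2].
μ_θ-semistable layers: μ^(1)=13; μ^(2)=3; μ^(3)=-17

((0, 2, 0, 1); (0, 2, 2, 0); (3, 0, 0, 0))


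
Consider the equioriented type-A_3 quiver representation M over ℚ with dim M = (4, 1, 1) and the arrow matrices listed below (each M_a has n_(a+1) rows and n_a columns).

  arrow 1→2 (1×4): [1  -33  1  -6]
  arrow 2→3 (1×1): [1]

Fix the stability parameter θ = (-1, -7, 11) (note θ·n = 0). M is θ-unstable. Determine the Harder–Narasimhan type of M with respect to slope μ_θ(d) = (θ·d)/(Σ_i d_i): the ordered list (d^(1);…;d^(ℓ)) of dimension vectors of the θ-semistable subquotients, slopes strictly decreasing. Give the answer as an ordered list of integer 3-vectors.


Via rank(M_{q-1}∘⋯∘M_p): M ≅ I[1,1]^3, I[1,3].
μ_θ-semistable layers: μ^(1)=11; μ^(2)=-1; μ^(3)=-4

((0, 0, 1); (3, 0, 0); (1, 1, 0))


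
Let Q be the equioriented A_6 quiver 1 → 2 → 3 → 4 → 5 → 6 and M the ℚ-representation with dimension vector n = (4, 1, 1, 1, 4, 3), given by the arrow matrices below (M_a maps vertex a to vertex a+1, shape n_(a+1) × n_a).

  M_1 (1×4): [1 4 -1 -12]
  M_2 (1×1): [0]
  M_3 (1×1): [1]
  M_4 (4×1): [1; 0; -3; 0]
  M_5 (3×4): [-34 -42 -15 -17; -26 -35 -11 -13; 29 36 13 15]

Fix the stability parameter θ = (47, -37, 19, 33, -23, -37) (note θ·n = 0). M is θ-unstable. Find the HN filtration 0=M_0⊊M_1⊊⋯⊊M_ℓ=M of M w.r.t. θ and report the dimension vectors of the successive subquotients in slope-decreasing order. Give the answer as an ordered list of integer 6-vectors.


Barcode: M ≅ I[1,1]^3, I[1,2], I[3,6], I[5,5], I[5,6]^2. HN layers by μ_θ (5 steps, strictly decreasing):
  μ^(1)=47; μ^(2)=5; μ^(3)=-2; μ^(4)=-23; μ^(5)=-30

((3, 0, 0, 0, 0, 0); (1, 1, 0, 0, 0, 0); (0, 0, 1, 1, 1, 1); (0, 0, 0, 0, 1, 0); (0, 0, 0, 0, 2, 2))


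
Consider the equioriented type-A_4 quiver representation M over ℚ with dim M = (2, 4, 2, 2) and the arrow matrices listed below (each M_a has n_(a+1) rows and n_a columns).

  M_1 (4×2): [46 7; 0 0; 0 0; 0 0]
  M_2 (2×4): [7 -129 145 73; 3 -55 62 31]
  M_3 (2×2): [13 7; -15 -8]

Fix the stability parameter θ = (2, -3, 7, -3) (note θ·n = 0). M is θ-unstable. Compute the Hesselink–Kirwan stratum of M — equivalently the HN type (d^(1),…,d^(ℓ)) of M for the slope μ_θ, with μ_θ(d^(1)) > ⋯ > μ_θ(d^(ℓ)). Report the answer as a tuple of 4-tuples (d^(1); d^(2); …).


Barcode: M ≅ I[1,1], I[1,4], I[2,2]^2, I[2,4]. HN layers by μ_θ (3 steps, strictly decreasing):
  μ^(1)=2; μ^(2)=-1/2; μ^(3)=-3

((1, 0, 2, 2); (1, 1, 0, 0); (0, 3, 0, 0))


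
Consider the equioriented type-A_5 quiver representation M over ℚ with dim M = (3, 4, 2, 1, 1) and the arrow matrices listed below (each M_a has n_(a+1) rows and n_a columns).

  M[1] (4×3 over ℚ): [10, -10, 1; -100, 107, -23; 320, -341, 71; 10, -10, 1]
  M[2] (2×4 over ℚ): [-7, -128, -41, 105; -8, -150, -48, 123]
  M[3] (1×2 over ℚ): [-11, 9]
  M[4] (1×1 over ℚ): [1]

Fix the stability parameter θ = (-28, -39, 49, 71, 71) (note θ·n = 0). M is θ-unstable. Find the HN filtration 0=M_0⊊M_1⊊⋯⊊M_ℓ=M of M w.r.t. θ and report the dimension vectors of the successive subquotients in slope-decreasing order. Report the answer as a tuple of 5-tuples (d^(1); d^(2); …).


Via rank(M_{q-1}∘⋯∘M_p): M ≅ I[1,1], I[1,3], I[1,5], I[2,2]^2.
μ_θ-semistable layers: μ^(1)=71; μ^(2)=49; μ^(3)=-28; μ^(4)=-67/2; μ^(5)=-39

((0, 0, 0, 1, 1); (0, 0, 2, 0, 0); (1, 0, 0, 0, 0); (2, 2, 0, 0, 0); (0, 2, 0, 0, 0))


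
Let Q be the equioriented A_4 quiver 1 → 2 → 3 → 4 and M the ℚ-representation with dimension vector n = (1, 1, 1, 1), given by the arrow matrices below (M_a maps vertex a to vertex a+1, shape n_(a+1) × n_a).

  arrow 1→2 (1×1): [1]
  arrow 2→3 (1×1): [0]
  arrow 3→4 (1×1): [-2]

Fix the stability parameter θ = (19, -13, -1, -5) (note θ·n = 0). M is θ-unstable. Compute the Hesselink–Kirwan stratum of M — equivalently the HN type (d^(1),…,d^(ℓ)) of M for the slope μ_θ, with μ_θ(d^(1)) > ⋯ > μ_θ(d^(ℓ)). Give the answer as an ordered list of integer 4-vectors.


Barcode: M ≅ I[1,2], I[3,4]. HN layers by μ_θ (2 steps, strictly decreasing):
  μ^(1)=3; μ^(2)=-3

((1, 1, 0, 0); (0, 0, 1, 1))


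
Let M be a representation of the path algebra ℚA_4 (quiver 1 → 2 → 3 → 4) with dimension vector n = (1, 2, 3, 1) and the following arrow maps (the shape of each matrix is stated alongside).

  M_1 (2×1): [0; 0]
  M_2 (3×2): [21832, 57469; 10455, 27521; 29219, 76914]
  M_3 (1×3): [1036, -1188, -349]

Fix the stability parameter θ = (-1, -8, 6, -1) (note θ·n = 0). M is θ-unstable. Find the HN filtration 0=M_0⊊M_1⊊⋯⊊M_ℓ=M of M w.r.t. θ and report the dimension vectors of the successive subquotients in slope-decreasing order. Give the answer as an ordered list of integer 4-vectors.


Interval decomposition of M: I[1,1], I[2,3], I[2,4], I[3,3].
HN type (ℓ=4): μ^(1)=6; μ^(2)=5/2; μ^(3)=-1; μ^(4)=-8

((0, 0, 2, 0); (0, 0, 1, 1); (1, 0, 0, 0); (0, 2, 0, 0))


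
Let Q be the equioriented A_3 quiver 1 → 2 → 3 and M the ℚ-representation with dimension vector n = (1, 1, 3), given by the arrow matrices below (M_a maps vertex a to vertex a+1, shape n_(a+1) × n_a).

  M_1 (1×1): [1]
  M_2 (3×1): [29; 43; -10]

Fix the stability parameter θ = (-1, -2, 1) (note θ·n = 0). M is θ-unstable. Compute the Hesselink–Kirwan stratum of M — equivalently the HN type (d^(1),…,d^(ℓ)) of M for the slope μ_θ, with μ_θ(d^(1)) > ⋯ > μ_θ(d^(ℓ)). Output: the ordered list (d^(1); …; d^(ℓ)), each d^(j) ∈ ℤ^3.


Interval decomposition of M: I[1,3], I[3,3]^2.
HN type (ℓ=2): μ^(1)=1; μ^(2)=-3/2

((0, 0, 3); (1, 1, 0))


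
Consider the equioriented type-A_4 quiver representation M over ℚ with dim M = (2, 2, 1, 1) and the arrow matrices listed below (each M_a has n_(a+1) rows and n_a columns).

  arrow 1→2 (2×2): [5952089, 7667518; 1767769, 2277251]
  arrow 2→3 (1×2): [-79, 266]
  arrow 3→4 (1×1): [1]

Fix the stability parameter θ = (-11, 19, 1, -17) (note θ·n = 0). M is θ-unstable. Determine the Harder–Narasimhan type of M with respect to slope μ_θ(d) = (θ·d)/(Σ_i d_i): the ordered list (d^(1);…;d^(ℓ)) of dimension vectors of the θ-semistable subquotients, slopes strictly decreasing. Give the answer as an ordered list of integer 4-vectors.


Barcode: M ≅ I[1,2], I[1,4]. HN layers by μ_θ (3 steps, strictly decreasing):
  μ^(1)=19; μ^(2)=1; μ^(3)=-11

((0, 1, 0, 0); (0, 1, 1, 1); (2, 0, 0, 0))


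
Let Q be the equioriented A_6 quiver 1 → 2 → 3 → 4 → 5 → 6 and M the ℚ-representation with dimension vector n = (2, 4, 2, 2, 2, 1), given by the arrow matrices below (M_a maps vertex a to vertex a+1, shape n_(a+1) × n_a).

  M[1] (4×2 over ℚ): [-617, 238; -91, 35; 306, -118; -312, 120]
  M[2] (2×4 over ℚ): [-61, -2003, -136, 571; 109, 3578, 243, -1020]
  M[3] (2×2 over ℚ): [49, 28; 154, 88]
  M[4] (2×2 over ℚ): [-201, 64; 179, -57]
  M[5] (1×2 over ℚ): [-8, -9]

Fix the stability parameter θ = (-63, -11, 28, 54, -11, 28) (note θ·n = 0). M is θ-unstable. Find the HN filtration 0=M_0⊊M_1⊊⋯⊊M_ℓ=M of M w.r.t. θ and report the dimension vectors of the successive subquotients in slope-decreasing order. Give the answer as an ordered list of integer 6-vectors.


Barcode: M ≅ I[1,3], I[1,6], I[2,2]^2, I[4,5]. HN layers by μ_θ (5 steps, strictly decreasing):
  μ^(1)=28; μ^(2)=71/3; μ^(3)=43/2; μ^(4)=-11; μ^(5)=-63

((0, 0, 1, 0, 0, 1); (0, 0, 1, 1, 1, 0); (0, 0, 0, 1, 1, 0); (0, 4, 0, 0, 0, 0); (2, 0, 0, 0, 0, 0))


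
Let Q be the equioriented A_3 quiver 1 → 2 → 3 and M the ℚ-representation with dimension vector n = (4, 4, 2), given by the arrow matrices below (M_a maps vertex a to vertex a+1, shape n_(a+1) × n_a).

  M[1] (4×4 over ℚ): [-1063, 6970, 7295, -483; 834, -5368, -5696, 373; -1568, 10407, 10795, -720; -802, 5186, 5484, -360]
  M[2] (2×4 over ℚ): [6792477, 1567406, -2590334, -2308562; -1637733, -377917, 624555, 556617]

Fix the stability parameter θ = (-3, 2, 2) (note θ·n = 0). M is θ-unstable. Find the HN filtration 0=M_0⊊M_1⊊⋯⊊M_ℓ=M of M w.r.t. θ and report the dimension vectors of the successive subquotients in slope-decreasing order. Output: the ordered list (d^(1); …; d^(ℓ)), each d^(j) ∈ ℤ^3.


Interval decomposition of M: I[1,2]^2, I[1,3]^2.
HN type (ℓ=2): μ^(1)=2; μ^(2)=-3

((0, 4, 2); (4, 0, 0))


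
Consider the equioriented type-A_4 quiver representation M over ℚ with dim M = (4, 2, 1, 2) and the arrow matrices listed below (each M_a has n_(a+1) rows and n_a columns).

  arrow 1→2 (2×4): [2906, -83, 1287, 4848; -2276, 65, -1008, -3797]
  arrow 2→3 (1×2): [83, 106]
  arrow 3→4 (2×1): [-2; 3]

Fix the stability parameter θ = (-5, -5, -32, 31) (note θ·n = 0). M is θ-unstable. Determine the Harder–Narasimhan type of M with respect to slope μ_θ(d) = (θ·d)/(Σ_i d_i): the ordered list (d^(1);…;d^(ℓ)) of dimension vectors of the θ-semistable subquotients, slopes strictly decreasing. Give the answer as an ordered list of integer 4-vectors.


Barcode: M ≅ I[1,1]^2, I[1,2], I[1,4], I[4,4]. HN layers by μ_θ (3 steps, strictly decreasing):
  μ^(1)=31; μ^(2)=-5; μ^(3)=-14

((0, 0, 0, 2); (3, 1, 0, 0); (1, 1, 1, 0))


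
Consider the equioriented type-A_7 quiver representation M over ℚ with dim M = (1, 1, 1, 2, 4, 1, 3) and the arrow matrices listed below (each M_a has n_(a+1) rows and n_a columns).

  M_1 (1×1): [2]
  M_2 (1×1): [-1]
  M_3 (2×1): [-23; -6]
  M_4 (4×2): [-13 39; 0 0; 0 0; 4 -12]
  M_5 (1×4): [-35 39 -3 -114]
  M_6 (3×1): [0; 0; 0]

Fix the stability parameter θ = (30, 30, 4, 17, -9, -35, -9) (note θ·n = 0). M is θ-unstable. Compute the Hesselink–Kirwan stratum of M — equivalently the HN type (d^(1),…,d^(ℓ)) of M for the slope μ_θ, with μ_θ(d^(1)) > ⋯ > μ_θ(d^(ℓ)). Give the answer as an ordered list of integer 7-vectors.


Interval decomposition of M: I[1,6], I[4,4], I[5,5]^3, I[7,7]^3.
HN type (ℓ=3): μ^(1)=17; μ^(2)=37/6; μ^(3)=-9

((0, 0, 0, 1, 0, 0, 0); (1, 1, 1, 1, 1, 1, 0); (0, 0, 0, 0, 3, 0, 3))


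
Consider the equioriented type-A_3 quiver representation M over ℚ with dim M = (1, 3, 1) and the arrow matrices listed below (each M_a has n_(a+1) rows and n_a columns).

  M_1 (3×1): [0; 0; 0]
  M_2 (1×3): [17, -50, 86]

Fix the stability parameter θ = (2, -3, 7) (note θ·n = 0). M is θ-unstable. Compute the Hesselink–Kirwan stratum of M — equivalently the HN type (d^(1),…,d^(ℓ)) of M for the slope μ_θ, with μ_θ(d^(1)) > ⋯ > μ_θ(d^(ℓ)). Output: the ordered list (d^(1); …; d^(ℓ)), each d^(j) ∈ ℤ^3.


Barcode: M ≅ I[1,1], I[2,2]^2, I[2,3]. HN layers by μ_θ (3 steps, strictly decreasing):
  μ^(1)=7; μ^(2)=2; μ^(3)=-3

((0, 0, 1); (1, 0, 0); (0, 3, 0))


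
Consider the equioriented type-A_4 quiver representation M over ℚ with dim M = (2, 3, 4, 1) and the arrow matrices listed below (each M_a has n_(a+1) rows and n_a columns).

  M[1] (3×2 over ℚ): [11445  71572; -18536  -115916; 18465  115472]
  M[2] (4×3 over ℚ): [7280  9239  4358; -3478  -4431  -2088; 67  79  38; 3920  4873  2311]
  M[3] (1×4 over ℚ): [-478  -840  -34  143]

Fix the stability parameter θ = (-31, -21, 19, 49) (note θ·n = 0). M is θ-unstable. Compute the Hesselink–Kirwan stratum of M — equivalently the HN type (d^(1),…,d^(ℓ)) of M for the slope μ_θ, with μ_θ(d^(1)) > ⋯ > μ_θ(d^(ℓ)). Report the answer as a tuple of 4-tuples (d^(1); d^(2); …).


Via rank(M_{q-1}∘⋯∘M_p): M ≅ I[1,3], I[1,4], I[2,3], I[3,3].
μ_θ-semistable layers: μ^(1)=49; μ^(2)=19; μ^(3)=-21; μ^(4)=-31

((0, 0, 0, 1); (0, 0, 4, 0); (0, 3, 0, 0); (2, 0, 0, 0))


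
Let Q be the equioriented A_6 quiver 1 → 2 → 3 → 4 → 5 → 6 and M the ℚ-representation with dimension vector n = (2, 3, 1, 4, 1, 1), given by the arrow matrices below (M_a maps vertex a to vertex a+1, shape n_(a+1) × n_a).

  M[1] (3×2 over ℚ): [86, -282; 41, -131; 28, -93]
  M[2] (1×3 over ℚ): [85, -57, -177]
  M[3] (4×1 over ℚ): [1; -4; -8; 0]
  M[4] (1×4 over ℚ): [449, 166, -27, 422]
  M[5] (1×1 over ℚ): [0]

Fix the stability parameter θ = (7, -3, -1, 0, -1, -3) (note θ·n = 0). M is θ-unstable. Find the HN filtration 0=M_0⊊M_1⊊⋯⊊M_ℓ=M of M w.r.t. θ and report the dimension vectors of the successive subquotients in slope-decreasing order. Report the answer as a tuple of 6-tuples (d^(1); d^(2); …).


Barcode: M ≅ I[1,2], I[1,5], I[2,2], I[4,4]^3, I[6,6]. HN layers by μ_θ (4 steps, strictly decreasing):
  μ^(1)=2; μ^(2)=2/5; μ^(3)=0; μ^(4)=-3

((1, 1, 0, 0, 0, 0); (1, 1, 1, 1, 1, 0); (0, 0, 0, 3, 0, 0); (0, 1, 0, 0, 0, 1))


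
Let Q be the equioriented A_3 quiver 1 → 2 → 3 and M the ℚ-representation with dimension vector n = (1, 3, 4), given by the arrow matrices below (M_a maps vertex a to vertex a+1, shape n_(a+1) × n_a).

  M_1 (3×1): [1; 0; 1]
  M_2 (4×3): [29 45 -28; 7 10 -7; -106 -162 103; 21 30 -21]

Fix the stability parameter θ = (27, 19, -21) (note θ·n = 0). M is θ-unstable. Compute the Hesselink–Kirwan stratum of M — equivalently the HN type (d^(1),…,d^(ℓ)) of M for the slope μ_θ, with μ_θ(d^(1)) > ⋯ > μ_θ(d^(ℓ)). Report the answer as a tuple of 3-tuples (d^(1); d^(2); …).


Barcode: M ≅ I[1,3], I[2,3]^2, I[3,3]. HN layers by μ_θ (3 steps, strictly decreasing):
  μ^(1)=25/3; μ^(2)=-1; μ^(3)=-21

((1, 1, 1); (0, 2, 2); (0, 0, 1))


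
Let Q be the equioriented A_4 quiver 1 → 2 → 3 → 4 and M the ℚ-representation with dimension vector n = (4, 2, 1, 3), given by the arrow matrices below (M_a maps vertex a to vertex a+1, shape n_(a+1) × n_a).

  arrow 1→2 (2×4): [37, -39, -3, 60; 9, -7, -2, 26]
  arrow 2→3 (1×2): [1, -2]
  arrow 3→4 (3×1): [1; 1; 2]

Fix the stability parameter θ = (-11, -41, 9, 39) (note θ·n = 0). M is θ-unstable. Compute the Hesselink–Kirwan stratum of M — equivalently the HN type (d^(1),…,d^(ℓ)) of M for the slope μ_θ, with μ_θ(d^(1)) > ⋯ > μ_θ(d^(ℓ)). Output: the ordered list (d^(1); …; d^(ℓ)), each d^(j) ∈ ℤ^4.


Via rank(M_{q-1}∘⋯∘M_p): M ≅ I[1,1]^2, I[1,2], I[1,4], I[4,4]^2.
μ_θ-semistable layers: μ^(1)=39; μ^(2)=9; μ^(3)=-11; μ^(4)=-26

((0, 0, 0, 3); (0, 0, 1, 0); (2, 0, 0, 0); (2, 2, 0, 0))


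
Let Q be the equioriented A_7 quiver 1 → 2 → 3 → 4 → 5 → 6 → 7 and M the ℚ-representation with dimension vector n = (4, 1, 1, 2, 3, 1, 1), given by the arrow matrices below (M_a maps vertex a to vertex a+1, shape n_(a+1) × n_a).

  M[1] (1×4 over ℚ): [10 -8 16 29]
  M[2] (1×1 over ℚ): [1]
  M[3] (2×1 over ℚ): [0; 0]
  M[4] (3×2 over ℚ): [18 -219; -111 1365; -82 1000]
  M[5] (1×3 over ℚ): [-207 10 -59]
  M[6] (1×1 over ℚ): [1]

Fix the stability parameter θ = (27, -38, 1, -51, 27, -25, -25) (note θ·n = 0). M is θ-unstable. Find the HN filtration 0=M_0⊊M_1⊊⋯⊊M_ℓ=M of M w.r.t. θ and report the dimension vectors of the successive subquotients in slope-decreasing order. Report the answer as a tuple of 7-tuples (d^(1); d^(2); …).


Via rank(M_{q-1}∘⋯∘M_p): M ≅ I[1,1]^3, I[1,3], I[4,5], I[4,7], I[5,5].
μ_θ-semistable layers: μ^(1)=27; μ^(2)=1; μ^(3)=-11/2; μ^(4)=-23/3; μ^(5)=-51

((3, 0, 0, 0, 2, 0, 0); (0, 0, 1, 0, 0, 0, 0); (1, 1, 0, 0, 0, 0, 0); (0, 0, 0, 0, 1, 1, 1); (0, 0, 0, 2, 0, 0, 0))


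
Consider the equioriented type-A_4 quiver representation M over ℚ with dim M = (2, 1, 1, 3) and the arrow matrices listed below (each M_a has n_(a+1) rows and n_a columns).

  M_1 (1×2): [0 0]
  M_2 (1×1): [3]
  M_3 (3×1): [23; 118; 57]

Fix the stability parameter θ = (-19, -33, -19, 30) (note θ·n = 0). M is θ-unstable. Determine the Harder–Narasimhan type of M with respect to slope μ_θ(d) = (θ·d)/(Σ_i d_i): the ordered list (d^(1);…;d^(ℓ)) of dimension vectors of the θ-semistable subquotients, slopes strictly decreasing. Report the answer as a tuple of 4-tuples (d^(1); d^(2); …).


Via rank(M_{q-1}∘⋯∘M_p): M ≅ I[1,1]^2, I[2,4], I[4,4]^2.
μ_θ-semistable layers: μ^(1)=30; μ^(2)=-19; μ^(3)=-33

((0, 0, 0, 3); (2, 0, 1, 0); (0, 1, 0, 0))


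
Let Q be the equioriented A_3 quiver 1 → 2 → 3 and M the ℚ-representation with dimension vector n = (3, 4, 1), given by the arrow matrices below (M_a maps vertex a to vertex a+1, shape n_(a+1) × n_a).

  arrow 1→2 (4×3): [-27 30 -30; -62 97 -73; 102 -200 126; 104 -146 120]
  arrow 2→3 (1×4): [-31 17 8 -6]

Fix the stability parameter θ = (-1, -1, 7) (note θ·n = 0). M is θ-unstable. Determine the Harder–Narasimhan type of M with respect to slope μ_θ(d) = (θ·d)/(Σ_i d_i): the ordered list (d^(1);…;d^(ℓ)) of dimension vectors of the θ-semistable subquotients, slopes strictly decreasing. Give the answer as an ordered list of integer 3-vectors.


Barcode: M ≅ I[1,2]^2, I[1,3], I[2,2]. HN layers by μ_θ (2 steps, strictly decreasing):
  μ^(1)=7; μ^(2)=-1

((0, 0, 1); (3, 4, 0))


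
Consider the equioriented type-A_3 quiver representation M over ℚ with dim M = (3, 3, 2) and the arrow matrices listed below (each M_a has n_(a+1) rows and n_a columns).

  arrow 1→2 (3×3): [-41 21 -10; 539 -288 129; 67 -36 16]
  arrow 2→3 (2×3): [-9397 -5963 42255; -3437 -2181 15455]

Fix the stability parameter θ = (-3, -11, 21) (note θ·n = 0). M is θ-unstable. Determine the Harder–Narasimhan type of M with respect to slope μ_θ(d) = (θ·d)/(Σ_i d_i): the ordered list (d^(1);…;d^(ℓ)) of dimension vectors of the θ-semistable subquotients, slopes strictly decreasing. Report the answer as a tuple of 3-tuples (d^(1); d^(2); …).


Via rank(M_{q-1}∘⋯∘M_p): M ≅ I[1,2], I[1,3]^2.
μ_θ-semistable layers: μ^(1)=21; μ^(2)=-7

((0, 0, 2); (3, 3, 0))


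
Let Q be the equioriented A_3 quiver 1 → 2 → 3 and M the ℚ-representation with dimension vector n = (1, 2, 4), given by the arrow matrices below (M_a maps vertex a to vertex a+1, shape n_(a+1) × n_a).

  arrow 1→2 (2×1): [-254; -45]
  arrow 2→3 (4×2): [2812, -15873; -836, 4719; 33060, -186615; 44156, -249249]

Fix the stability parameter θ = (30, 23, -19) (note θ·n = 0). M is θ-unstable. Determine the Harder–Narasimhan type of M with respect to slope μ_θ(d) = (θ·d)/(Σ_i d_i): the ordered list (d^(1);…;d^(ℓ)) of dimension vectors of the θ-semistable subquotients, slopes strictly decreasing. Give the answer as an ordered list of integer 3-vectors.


Interval decomposition of M: I[1,3], I[2,2], I[3,3]^3.
HN type (ℓ=3): μ^(1)=23; μ^(2)=34/3; μ^(3)=-19

((0, 1, 0); (1, 1, 1); (0, 0, 3))


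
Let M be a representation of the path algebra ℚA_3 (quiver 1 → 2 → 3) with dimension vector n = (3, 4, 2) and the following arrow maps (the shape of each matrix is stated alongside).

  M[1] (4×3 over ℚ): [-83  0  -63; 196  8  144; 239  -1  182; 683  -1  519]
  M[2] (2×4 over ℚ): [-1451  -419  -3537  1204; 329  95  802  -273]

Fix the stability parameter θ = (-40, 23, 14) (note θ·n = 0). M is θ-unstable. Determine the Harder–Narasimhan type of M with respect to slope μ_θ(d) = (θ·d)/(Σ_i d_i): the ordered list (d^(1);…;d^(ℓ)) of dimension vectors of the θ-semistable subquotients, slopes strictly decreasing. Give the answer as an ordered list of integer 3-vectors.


Interval decomposition of M: I[1,2], I[1,3]^2, I[2,2].
HN type (ℓ=3): μ^(1)=23; μ^(2)=37/2; μ^(3)=-40

((0, 2, 0); (0, 2, 2); (3, 0, 0))


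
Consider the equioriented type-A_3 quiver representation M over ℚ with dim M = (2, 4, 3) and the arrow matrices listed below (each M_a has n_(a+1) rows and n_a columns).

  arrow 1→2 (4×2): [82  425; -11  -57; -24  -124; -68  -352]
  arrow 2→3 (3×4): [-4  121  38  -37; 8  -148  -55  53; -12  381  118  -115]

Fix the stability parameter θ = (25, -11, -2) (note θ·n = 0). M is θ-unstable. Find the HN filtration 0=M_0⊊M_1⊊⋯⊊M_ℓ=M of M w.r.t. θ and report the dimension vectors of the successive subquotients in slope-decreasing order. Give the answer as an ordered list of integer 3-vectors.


Interval decomposition of M: I[1,2], I[1,3], I[2,3]^2.
HN type (ℓ=4): μ^(1)=7; μ^(2)=4; μ^(3)=-2; μ^(4)=-11

((1, 1, 0); (1, 1, 1); (0, 0, 2); (0, 2, 0))


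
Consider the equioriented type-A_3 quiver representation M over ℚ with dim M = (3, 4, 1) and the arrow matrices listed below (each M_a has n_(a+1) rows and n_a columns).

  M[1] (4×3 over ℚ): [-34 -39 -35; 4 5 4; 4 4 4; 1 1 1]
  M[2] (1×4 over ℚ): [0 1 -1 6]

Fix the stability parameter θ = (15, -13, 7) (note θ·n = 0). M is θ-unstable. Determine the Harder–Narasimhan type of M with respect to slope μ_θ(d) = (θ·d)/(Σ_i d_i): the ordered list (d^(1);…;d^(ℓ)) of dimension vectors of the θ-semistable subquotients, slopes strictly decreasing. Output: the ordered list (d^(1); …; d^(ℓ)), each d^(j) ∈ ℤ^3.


Barcode: M ≅ I[1,2]^2, I[1,3], I[2,2]. HN layers by μ_θ (3 steps, strictly decreasing):
  μ^(1)=7; μ^(2)=1; μ^(3)=-13

((0, 0, 1); (3, 3, 0); (0, 1, 0))
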